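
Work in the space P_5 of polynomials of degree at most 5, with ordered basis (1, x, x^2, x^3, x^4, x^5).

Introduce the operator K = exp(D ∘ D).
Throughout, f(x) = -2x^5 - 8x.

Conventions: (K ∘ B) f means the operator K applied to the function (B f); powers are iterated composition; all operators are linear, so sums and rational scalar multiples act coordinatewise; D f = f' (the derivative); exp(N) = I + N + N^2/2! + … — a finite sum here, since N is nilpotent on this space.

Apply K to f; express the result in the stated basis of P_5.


order-1 term: -40x^3
order-2 term: -120x
the series for exp(D ∘ D) f terminates at order 2
exp(D ∘ D) f = -2x^5 - 40x^3 - 128x

g(x) = -2x^5 - 40x^3 - 128x


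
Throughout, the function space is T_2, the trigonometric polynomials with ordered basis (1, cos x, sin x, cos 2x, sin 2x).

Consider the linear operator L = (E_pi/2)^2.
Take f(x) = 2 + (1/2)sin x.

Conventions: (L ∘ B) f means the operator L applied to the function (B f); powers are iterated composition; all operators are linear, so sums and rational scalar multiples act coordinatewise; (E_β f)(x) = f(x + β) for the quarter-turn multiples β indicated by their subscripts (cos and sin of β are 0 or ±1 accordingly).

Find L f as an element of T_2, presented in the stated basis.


E_pi/2 f = 2 + (1/2)cos x
E_pi/2 E_pi/2 f = 2 - (1/2)sin x

g(x) = 2 - (1/2)sin x


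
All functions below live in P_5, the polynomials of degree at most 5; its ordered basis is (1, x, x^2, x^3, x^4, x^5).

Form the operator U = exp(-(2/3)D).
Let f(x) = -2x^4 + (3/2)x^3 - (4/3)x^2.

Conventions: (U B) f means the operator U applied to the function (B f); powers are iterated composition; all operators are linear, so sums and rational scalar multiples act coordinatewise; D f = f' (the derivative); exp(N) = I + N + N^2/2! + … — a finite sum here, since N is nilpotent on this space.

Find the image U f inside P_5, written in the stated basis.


order-1 term: (16/3)x^3 - 3x^2 + (16/9)x
order-2 term: -(16/3)x^2 + 2x - 16/27
order-3 term: (64/27)x - 4/9
order-4 term: -32/81
the series for exp(-(2/3)D) f terminates at order 4
exp(-(2/3)D) f = -2x^4 + (41/6)x^3 - (29/3)x^2 + (166/27)x - 116/81

the image equals g(x) = -2x^4 + (41/6)x^3 - (29/3)x^2 + (166/27)x - 116/81


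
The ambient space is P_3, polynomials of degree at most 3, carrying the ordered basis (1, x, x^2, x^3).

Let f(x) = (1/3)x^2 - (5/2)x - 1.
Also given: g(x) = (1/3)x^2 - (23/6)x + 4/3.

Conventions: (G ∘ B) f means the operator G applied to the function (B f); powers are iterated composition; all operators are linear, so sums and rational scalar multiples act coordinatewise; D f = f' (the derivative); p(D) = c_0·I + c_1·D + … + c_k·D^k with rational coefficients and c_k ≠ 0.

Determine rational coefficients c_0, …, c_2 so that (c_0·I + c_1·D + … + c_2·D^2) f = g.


D^0 f = (1/3)x^2 - (5/2)x - 1
D^1 f = (2/3)x - 5/2
D^2 f = 2/3
matching coefficients of g against c_0 f + c_1 Df + … from the top degree down determines the c_i
solution: c_0 = 1, c_1 = -2, c_2 = -4

c_0 = 1, c_1 = -2, c_2 = -4


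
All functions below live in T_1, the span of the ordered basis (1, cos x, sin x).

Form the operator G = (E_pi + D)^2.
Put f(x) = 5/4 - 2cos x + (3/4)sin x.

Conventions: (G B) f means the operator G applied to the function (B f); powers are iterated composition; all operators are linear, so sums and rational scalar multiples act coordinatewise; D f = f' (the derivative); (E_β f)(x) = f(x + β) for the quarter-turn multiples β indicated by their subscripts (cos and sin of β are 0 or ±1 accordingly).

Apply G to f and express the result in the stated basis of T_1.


E_pi f = 5/4 + 2cos x - (3/4)sin x
D f = (3/4)cos x + 2sin x
(E_pi + D) f = 5/4 + (11/4)cos x + (5/4)sin x
E_pi (E_pi + D) f = 5/4 - (11/4)cos x - (5/4)sin x
D (E_pi + D) f = (5/4)cos x - (11/4)sin x
(E_pi + D) (E_pi + D) f = 5/4 - (3/2)cos x - 4sin x

the result is g(x) = 5/4 - (3/2)cos x - 4sin x


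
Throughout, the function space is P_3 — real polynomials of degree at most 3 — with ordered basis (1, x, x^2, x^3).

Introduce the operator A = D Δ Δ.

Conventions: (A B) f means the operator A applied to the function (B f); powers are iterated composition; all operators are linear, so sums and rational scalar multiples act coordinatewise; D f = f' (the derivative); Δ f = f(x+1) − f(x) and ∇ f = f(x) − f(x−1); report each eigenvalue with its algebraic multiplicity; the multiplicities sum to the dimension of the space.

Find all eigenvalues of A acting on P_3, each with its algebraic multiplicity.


image of 1: 0
image of x: 0
image of x^2: 0
image of x^3: 6
the matrix is upper triangular; its diagonal is (0, 0, 0, 0)
for a triangular matrix the eigenvalues are the diagonal entries, with algebraic multiplicity their repetition count

λ = 0 (multiplicity 4)


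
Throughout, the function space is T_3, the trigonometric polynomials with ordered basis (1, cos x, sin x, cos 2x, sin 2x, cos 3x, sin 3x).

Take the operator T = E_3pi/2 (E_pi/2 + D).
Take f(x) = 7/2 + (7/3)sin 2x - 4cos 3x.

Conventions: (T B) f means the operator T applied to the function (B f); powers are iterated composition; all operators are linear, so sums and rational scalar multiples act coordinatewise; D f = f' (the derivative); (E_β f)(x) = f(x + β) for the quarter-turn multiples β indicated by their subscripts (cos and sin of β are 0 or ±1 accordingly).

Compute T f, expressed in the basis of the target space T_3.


the image equals g(x) = 7/2 - (14/3)cos 2x + (7/3)sin 2x + 8cos 3x

E_pi/2 f = 7/2 - (7/3)sin 2x - 4sin 3x
D f = (14/3)cos 2x + 12sin 3x
(E_pi/2 + D) f = 7/2 + (14/3)cos 2x - (7/3)sin 2x + 8sin 3x
E_3pi/2 (E_pi/2 + D) f = 7/2 - (14/3)cos 2x + (7/3)sin 2x + 8cos 3x


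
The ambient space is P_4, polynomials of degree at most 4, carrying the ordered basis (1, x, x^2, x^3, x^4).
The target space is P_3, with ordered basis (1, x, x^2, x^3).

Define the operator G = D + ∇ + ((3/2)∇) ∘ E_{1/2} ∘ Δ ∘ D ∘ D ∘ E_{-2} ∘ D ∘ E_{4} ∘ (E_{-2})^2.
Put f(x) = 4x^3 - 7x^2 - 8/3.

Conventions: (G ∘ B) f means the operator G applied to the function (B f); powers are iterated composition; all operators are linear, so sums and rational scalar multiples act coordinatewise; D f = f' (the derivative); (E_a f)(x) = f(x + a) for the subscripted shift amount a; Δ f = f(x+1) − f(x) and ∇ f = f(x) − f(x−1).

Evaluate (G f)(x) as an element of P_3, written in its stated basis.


the image equals g(x) = 24x^2 - 40x + 11

D f = 12x^2 - 14x
∇ f = 12x^2 - 26x + 11
E_{-2} f = 4x^3 - 31x^2 + 76x - 188/3
E_{-2} E_{-2} f = 4x^3 - 55x^2 + 248x - 1112/3
E_{4} (E_{-2})^2 f = 4x^3 - 7x^2 - 8/3
D E_{4} (E_{-2})^2 f = 12x^2 - 14x
E_{-2} D E_{4} (E_{-2})^2 f = 12x^2 - 62x + 76
D (E_{-2} ∘ D ∘ E_{4}) (E_{-2})^2 f = 24x - 62
D D (E_{-2} ∘ D ∘ E_{4}) (E_{-2})^2 f = 24
Δ (D ∘ D ∘ E_{-2} ∘ D ∘ E_{4}) (E_{-2})^2 f = 0
E_{1/2} Δ (D ∘ D ∘ E_{-2} ∘ D ∘ E_{4}) (E_{-2})^2 f = 0
∇ E_{1/2} Δ (D ∘ D ∘ E_{-2} ∘ D ∘ E_{4}) (E_{-2})^2 f = 0
((3/2)∇) E_{1/2} Δ (D ∘ D ∘ E_{-2} ∘ D ∘ E_{4}) (E_{-2})^2 f = 0
(D + ∇ + ((3/2)∇) ∘ E_{1/2} ∘ Δ ∘ D ∘ D ∘ E_{-2} ∘ D ∘ E_{4} ∘ (E_{-2})^2) f = 24x^2 - 40x + 11


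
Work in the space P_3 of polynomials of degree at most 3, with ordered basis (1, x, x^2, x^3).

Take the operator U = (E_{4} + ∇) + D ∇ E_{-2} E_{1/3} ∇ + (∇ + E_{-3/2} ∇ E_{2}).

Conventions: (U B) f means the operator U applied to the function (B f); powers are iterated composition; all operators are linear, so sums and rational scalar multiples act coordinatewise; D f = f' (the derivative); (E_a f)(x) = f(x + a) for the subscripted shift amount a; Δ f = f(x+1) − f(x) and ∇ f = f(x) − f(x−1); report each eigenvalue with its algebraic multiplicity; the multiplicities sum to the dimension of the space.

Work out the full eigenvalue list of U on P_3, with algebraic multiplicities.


image of 1: 1
image of x: x + 7
image of x^2: x^2 + 14x + 14
image of x^3: x^3 + 21x^2 + 42x + 289/4
the matrix is upper triangular; its diagonal is (1, 1, 1, 1)
for a triangular matrix the eigenvalues are the diagonal entries, with algebraic multiplicity their repetition count

λ = 1 (multiplicity 4)


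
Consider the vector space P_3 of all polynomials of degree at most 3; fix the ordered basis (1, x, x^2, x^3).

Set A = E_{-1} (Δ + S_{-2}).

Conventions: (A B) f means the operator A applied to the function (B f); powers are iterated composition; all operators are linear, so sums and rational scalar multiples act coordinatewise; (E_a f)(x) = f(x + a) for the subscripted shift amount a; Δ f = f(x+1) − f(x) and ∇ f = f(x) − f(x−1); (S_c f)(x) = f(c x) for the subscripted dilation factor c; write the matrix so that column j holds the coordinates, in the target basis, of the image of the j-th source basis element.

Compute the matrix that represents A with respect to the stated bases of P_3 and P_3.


the matrix is [[1, 3, 3, 9]; [0, -2, -6, -27]; [0, 0, 4, 27]; [0, 0, 0, -8]] (rows listed top to bottom)

image of 1: 1
image of x: -2x + 3
image of x^2: 4x^2 - 6x + 3
image of x^3: -8x^3 + 27x^2 - 27x + 9
each image's coordinates form column j of the matrix


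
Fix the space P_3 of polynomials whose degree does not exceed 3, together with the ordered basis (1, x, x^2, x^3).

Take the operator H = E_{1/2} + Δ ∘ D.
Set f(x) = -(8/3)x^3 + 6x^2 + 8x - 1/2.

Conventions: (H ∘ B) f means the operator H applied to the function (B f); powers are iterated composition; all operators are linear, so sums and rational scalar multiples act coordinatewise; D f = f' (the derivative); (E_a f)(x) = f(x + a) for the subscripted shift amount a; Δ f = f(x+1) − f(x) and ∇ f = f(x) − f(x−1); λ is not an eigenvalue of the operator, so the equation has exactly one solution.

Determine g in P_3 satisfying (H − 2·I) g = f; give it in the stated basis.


write g with unknown coordinates in the stated basis and equate coefficients in (H − 2·I) g = f
solving from the highest basis element down gives g = (8/3)x^3 - 2x^2 + 8x + 25/3
check: H g = (8/3)x^3 + 2x^2 + 24x + 97/6
so H g − 2·g = -(8/3)x^3 + 6x^2 + 8x - 1/2 = f ✓

g(x) = (8/3)x^3 - 2x^2 + 8x + 25/3


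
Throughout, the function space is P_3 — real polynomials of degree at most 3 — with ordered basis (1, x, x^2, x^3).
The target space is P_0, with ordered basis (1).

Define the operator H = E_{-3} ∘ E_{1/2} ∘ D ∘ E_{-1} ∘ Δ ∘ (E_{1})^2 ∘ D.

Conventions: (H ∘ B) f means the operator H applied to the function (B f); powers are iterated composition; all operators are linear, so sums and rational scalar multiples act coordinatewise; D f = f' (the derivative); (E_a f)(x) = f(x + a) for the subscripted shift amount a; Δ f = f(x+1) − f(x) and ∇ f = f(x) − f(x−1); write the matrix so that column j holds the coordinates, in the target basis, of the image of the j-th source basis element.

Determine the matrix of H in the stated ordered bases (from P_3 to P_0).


image of 1: 0
image of x: 0
image of x^2: 0
image of x^3: 6
each image's coordinates form column j of the matrix

the matrix is [[0, 0, 0, 6]] (rows listed top to bottom)


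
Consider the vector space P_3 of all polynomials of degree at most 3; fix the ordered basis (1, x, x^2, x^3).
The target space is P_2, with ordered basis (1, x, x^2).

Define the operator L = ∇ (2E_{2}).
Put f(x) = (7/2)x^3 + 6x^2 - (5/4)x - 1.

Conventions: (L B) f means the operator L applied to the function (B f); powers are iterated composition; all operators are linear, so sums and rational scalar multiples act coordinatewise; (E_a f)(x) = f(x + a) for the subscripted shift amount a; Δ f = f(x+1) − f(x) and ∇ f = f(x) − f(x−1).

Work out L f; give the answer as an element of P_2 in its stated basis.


E_{2} f = (7/2)x^3 + 27x^2 + (259/4)x + 97/2
(2E_{2}) f = 7x^3 + 54x^2 + (259/2)x + 97
∇ (2E_{2}) f = 21x^2 + 87x + 165/2

the image equals g(x) = 21x^2 + 87x + 165/2


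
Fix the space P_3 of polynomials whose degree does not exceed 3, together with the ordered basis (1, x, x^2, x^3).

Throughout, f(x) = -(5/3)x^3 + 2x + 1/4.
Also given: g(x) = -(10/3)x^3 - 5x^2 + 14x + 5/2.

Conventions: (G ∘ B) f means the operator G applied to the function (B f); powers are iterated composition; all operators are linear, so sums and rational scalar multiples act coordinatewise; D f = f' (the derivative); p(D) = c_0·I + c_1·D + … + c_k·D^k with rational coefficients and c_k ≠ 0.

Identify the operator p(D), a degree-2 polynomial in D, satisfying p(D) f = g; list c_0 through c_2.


D^0 f = -(5/3)x^3 + 2x + 1/4
D^1 f = -5x^2 + 2
D^2 f = -10x
matching coefficients of g against c_0 f + c_1 Df + … from the top degree down determines the c_i
solution: c_0 = 2, c_1 = 1, c_2 = -1

p(D) = 2·I + D − D^2, i.e. c_0 = 2, c_1 = 1, c_2 = -1


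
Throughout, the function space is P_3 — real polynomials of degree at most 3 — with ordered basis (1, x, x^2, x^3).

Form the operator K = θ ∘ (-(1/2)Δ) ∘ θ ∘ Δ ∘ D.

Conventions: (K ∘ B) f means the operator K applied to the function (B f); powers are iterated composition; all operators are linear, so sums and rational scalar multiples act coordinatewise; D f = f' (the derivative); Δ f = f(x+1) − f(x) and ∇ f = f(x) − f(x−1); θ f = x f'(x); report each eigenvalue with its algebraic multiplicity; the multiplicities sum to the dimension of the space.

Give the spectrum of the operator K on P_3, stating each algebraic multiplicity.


image of 1: 0
image of x: 0
image of x^2: 0
image of x^3: 0
the matrix is upper triangular; its diagonal is (0, 0, 0, 0)
for a triangular matrix the eigenvalues are the diagonal entries, with algebraic multiplicity their repetition count

λ = 0 (multiplicity 4)


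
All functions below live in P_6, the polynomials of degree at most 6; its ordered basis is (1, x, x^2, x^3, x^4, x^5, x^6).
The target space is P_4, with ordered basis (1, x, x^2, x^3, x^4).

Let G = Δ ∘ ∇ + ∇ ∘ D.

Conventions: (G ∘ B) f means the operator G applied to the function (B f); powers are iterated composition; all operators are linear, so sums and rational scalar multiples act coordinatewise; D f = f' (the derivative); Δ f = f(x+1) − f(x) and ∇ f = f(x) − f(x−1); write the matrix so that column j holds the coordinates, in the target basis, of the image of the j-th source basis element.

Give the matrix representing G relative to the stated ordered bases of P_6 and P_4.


the matrix is [[0, 0, 4, -3, 6, -5, 8]; [0, 0, 0, 12, -12, 30, -30]; [0, 0, 0, 0, 24, -30, 90]; [0, 0, 0, 0, 0, 40, -60]; [0, 0, 0, 0, 0, 0, 60]] (rows listed top to bottom)

image of 1: 0
image of x: 0
image of x^2: 4
image of x^3: 12x - 3
image of x^4: 24x^2 - 12x + 6
image of x^5: 40x^3 - 30x^2 + 30x - 5
image of x^6: 60x^4 - 60x^3 + 90x^2 - 30x + 8
each image's coordinates form column j of the matrix


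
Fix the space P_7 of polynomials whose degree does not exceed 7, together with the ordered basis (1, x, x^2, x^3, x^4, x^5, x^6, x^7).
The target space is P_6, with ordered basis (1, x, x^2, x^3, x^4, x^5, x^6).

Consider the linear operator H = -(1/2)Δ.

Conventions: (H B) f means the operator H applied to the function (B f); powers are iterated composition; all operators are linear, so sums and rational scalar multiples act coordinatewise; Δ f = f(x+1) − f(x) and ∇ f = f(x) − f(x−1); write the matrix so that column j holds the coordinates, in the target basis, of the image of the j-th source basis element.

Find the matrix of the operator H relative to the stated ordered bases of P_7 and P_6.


image of 1: 0
image of x: -1/2
image of x^2: -x - 1/2
image of x^3: -(3/2)x^2 - (3/2)x - 1/2
image of x^4: -2x^3 - 3x^2 - 2x - 1/2
image of x^5: -(5/2)x^4 - 5x^3 - 5x^2 - (5/2)x - 1/2
image of x^6: -3x^5 - (15/2)x^4 - 10x^3 - (15/2)x^2 - 3x - 1/2
image of x^7: -(7/2)x^6 - (21/2)x^5 - (35/2)x^4 - (35/2)x^3 - (21/2)x^2 - (7/2)x - 1/2
each image's coordinates form column j of the matrix

the matrix is [[0, -1/2, -1/2, -1/2, -1/2, -1/2, -1/2, -1/2]; [0, 0, -1, -3/2, -2, -5/2, -3, -7/2]; [0, 0, 0, -3/2, -3, -5, -15/2, -21/2]; [0, 0, 0, 0, -2, -5, -10, -35/2]; [0, 0, 0, 0, 0, -5/2, -15/2, -35/2]; [0, 0, 0, 0, 0, 0, -3, -21/2]; [0, 0, 0, 0, 0, 0, 0, -7/2]] (rows listed top to bottom)


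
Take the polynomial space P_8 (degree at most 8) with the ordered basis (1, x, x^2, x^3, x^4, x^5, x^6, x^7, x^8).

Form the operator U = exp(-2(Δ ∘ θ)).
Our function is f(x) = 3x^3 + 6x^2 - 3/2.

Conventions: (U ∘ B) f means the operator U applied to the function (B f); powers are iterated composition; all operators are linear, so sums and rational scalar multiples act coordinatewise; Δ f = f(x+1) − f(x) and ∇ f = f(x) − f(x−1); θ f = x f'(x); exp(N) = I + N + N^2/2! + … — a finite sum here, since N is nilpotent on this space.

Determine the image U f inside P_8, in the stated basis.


g(x) = 3x^3 - 48x^2 + 114x + 45/2

order-1 term: -54x^2 - 102x - 42
order-2 term: 216x + 210
order-3 term: -144
the series for exp(-2(Δ ∘ θ)) f terminates at order 3
exp(-2(Δ ∘ θ)) f = 3x^3 - 48x^2 + 114x + 45/2


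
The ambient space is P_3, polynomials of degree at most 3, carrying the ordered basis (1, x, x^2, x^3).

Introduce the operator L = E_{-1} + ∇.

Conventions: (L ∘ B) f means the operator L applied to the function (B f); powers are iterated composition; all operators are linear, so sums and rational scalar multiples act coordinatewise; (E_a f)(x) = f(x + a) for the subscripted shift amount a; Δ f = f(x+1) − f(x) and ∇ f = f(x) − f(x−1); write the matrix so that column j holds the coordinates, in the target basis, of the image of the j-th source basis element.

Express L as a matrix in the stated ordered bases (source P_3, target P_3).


the matrix is [[1, 0, 0, 0]; [0, 1, 0, 0]; [0, 0, 1, 0]; [0, 0, 0, 1]] (rows listed top to bottom)

image of 1: 1
image of x: x
image of x^2: x^2
image of x^3: x^3
each image's coordinates form column j of the matrix


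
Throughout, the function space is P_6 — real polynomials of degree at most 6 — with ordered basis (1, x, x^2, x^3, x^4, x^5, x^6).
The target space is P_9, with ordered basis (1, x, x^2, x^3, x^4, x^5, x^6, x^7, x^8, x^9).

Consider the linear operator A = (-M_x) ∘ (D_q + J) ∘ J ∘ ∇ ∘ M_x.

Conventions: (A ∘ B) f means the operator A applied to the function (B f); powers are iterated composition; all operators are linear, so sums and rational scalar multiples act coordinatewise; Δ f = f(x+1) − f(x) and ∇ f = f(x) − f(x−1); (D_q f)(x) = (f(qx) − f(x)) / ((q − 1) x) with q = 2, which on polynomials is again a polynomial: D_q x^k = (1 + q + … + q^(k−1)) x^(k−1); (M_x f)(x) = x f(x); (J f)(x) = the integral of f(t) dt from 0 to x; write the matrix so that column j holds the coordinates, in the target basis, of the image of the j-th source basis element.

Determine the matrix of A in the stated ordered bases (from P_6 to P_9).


image of 1: -(1/2)x^3 - x
image of x: -(1/3)x^4 + (1/2)x^3 - 3x^2 + x
image of x^2: -(1/4)x^5 + (1/2)x^4 - (15/2)x^3 + (9/2)x^2 - x
image of x^3: -(1/5)x^6 + (1/2)x^5 - (47/3)x^4 + (29/2)x^3 - 6x^2 + x
image of x^4: -(1/6)x^7 + (1/2)x^6 - (191/6)x^5 + (115/3)x^4 - (143/6)x^3 + (15/2)x^2 - x
image of x^5: -(1/7)x^8 + (1/2)x^7 - 64x^6 + (377/4)x^5 - 76x^4 + (71/2)x^3 - 9x^2 + x
image of x^6: -(1/8)x^9 + (1/2)x^8 - (769/6)x^7 + (889/4)x^6 - (875/4)x^5 + (1589/12)x^4 - (99/2)x^3 + (21/2)x^2 - x
each image's coordinates form column j of the matrix

the matrix is [[0, 0, 0, 0, 0, 0, 0]; [-1, 1, -1, 1, -1, 1, -1]; [0, -3, 9/2, -6, 15/2, -9, 21/2]; [-1/2, 1/2, -15/2, 29/2, -143/6, 71/2, -99/2]; [0, -1/3, 1/2, -47/3, 115/3, -76, 1589/12]; [0, 0, -1/4, 1/2, -191/6, 377/4, -875/4]; [0, 0, 0, -1/5, 1/2, -64, 889/4]; [0, 0, 0, 0, -1/6, 1/2, -769/6]; [0, 0, 0, 0, 0, -1/7, 1/2]; [0, 0, 0, 0, 0, 0, -1/8]] (rows listed top to bottom)


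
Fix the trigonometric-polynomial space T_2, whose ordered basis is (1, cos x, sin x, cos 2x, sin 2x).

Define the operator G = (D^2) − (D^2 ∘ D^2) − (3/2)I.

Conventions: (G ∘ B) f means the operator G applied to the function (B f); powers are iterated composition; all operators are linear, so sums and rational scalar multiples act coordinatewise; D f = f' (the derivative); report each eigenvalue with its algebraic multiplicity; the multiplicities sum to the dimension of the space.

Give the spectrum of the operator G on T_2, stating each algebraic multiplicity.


image of 1: -3/2
image of cos x: -(7/2)cos x
image of sin x: -(7/2)sin x
image of cos 2x: -(43/2)cos 2x
image of sin 2x: -(43/2)sin 2x
the matrix is diagonal; its diagonal is (-3/2, -7/2, -7/2, -43/2, -43/2)
for a triangular matrix the eigenvalues are the diagonal entries, with algebraic multiplicity their repetition count

λ = -43/2 (multiplicity 2), λ = -7/2 (multiplicity 2), λ = -3/2 (multiplicity 1)


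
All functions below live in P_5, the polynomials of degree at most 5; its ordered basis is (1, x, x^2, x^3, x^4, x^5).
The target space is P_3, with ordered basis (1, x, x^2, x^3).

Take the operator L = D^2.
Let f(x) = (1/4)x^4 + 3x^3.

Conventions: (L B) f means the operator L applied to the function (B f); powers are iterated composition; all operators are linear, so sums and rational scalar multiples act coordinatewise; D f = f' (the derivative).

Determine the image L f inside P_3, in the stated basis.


D f = x^3 + 9x^2
D D f = 3x^2 + 18x

g(x) = 3x^2 + 18x


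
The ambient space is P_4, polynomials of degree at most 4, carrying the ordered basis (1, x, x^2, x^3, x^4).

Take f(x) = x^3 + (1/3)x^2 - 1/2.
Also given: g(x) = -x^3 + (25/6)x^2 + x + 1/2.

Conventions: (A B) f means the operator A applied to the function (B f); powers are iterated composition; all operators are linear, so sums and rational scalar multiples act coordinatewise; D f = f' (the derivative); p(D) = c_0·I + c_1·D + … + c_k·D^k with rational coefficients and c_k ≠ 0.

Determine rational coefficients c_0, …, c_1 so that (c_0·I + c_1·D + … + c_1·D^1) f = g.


D^0 f = x^3 + (1/3)x^2 - 1/2
D^1 f = 3x^2 + (2/3)x
matching coefficients of g against c_0 f + c_1 Df + … from the top degree down determines the c_i
solution: c_0 = -1, c_1 = 3/2

p(D) = -I + (3/2)·D, i.e. c_0 = -1, c_1 = 3/2


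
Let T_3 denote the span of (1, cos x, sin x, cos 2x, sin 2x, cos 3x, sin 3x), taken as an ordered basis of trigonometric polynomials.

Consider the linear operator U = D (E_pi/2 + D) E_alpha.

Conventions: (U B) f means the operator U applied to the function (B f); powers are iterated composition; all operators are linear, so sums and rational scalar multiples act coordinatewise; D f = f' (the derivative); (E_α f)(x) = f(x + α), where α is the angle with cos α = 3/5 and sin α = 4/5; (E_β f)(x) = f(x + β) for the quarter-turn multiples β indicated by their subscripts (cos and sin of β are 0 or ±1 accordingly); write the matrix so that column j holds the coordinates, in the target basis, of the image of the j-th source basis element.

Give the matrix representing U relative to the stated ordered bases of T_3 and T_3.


the matrix is [[0, 0, 0, 0, 0, 0, 0]; [0, -6/5, -8/5, 0, 0, 0, 0]; [0, 8/5, -6/5, 0, 0, 0, 0]; [0, 0, 0, 76/25, -82/25, 0, 0]; [0, 0, 0, 82/25, 76/25, 0, 0]; [0, 0, 0, 0, 0, 702/125, -264/125]; [0, 0, 0, 0, 0, 264/125, 702/125]] (rows listed top to bottom)

image of 1: 0
image of cos x: -(6/5)cos x + (8/5)sin x
image of sin x: -(8/5)cos x - (6/5)sin x
image of cos 2x: (76/25)cos 2x + (82/25)sin 2x
image of sin 2x: -(82/25)cos 2x + (76/25)sin 2x
image of cos 3x: (702/125)cos 3x + (264/125)sin 3x
image of sin 3x: -(264/125)cos 3x + (702/125)sin 3x
each image's coordinates form column j of the matrix


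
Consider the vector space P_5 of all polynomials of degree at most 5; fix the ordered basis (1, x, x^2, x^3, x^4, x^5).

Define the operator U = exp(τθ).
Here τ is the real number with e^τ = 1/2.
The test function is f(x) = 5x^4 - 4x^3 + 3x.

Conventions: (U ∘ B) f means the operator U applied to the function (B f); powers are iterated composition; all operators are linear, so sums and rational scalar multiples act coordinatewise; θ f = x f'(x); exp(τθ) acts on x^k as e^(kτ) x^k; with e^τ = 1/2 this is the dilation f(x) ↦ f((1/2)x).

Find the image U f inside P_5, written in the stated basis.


exp(τθ) x^k = e^(kτ) x^k; with e^τ = 1/2 this sends x^k to (1/2)^k x^k
x ↦ 1/2 x
x^3 ↦ 1/8 x^3
x^4 ↦ 1/16 x^4
applying this coordinatewise to f: exp(τθ) f = (5/16)x^4 - (1/2)x^3 + (3/2)x

the result is g(x) = (5/16)x^4 - (1/2)x^3 + (3/2)x


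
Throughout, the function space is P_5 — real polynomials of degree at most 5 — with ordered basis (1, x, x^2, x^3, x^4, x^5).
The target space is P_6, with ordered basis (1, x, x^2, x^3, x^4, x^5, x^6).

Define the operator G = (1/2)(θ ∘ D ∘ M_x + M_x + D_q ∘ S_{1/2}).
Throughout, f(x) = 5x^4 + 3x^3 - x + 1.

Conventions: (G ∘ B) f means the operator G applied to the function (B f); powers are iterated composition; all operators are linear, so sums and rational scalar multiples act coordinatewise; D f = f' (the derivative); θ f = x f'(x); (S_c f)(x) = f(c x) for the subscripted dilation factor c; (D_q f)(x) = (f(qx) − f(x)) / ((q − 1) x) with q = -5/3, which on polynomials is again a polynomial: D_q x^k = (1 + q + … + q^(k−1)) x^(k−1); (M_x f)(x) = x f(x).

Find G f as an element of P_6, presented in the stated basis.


M_x f = 5x^5 + 3x^4 - x^2 + x
D M_x f = 25x^4 + 12x^3 - 2x + 1
θ D M_x f = 100x^4 + 36x^3 - 2x
M_x f = 5x^5 + 3x^4 - x^2 + x
S_{1/2} f = (5/16)x^4 + (3/8)x^3 - (1/2)x + 1
D_q S_{1/2} f = -(85/108)x^3 + (19/24)x^2 - 1/2
(θ ∘ D ∘ M_x + M_x + D_q ∘ S_{1/2}) f = 5x^5 + 103x^4 + (3803/108)x^3 - (5/24)x^2 - x - 1/2
((1/2)(θ ∘ D ∘ M_x + M_x + D_q ∘ S_{1/2})) f = (5/2)x^5 + (103/2)x^4 + (3803/216)x^3 - (5/48)x^2 - (1/2)x - 1/4

g(x) = (5/2)x^5 + (103/2)x^4 + (3803/216)x^3 - (5/48)x^2 - (1/2)x - 1/4


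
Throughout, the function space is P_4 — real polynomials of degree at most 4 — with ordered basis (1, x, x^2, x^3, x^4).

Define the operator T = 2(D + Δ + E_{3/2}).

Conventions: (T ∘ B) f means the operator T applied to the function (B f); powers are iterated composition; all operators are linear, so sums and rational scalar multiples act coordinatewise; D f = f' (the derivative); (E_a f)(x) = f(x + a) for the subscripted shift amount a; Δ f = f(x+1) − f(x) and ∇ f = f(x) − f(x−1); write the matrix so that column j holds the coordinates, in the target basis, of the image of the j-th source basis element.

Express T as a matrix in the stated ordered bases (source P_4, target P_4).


image of 1: 2
image of x: 2x + 7
image of x^2: 2x^2 + 14x + 13/2
image of x^3: 2x^3 + 21x^2 + (39/2)x + 35/4
image of x^4: 2x^4 + 28x^3 + 39x^2 + 35x + 97/8
each image's coordinates form column j of the matrix

the matrix is [[2, 7, 13/2, 35/4, 97/8]; [0, 2, 14, 39/2, 35]; [0, 0, 2, 21, 39]; [0, 0, 0, 2, 28]; [0, 0, 0, 0, 2]] (rows listed top to bottom)


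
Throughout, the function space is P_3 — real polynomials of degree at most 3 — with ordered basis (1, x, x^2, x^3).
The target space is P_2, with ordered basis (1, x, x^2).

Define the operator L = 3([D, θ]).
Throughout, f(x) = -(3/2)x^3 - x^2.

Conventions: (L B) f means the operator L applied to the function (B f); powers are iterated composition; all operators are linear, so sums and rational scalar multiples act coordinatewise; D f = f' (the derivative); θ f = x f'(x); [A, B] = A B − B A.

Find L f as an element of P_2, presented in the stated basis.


the result is g(x) = -(27/2)x^2 - 6x

θ f = -(9/2)x^3 - 2x^2
D θ f = -(27/2)x^2 - 4x
D f = -(9/2)x^2 - 2x
θ D f = -9x^2 - 2x
[D, θ] f = -(9/2)x^2 - 2x
(3([D, θ])) f = -(27/2)x^2 - 6x


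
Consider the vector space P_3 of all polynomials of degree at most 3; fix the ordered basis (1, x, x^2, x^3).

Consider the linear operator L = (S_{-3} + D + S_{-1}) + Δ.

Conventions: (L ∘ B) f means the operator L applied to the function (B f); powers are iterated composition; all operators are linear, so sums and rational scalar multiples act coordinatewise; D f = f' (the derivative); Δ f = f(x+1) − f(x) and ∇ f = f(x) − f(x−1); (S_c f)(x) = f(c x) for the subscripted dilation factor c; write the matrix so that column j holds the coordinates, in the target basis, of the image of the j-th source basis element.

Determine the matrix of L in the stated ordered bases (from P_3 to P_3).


the matrix is [[2, 2, 1, 1]; [0, -4, 4, 3]; [0, 0, 10, 6]; [0, 0, 0, -28]] (rows listed top to bottom)

image of 1: 2
image of x: -4x + 2
image of x^2: 10x^2 + 4x + 1
image of x^3: -28x^3 + 6x^2 + 3x + 1
each image's coordinates form column j of the matrix


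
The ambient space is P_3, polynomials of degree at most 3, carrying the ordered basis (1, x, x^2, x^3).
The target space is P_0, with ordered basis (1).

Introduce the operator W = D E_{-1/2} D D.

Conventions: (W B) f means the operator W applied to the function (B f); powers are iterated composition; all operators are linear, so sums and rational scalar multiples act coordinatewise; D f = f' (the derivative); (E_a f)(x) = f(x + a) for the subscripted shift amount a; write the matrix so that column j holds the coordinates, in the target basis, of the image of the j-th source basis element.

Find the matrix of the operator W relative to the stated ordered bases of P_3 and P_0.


image of 1: 0
image of x: 0
image of x^2: 0
image of x^3: 6
each image's coordinates form column j of the matrix

the matrix is [[0, 0, 0, 6]] (rows listed top to bottom)


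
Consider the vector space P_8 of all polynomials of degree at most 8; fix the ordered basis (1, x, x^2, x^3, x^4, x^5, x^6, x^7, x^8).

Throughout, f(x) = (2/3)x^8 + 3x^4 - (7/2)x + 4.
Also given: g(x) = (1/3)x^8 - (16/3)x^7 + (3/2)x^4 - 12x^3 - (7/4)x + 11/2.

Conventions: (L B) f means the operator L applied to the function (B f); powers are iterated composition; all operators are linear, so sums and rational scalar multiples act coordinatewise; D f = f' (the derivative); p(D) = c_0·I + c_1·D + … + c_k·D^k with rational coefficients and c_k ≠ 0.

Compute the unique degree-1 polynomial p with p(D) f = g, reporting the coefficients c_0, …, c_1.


c_0 = 1/2, c_1 = -1

D^0 f = (2/3)x^8 + 3x^4 - (7/2)x + 4
D^1 f = (16/3)x^7 + 12x^3 - 7/2
matching coefficients of g against c_0 f + c_1 Df + … from the top degree down determines the c_i
solution: c_0 = 1/2, c_1 = -1


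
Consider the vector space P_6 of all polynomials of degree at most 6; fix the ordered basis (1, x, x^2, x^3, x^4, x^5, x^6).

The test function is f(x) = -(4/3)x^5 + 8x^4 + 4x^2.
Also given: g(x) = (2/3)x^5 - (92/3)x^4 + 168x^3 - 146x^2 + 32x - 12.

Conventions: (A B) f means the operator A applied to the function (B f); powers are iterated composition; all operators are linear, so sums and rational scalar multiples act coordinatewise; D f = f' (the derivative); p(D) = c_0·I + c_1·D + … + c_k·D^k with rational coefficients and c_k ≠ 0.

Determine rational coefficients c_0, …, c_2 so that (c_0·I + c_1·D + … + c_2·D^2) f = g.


D^0 f = -(4/3)x^5 + 8x^4 + 4x^2
D^1 f = -(20/3)x^4 + 32x^3 + 8x
D^2 f = -(80/3)x^3 + 96x^2 + 8
matching coefficients of g against c_0 f + c_1 Df + … from the top degree down determines the c_i
solution: c_0 = -1/2, c_1 = 4, c_2 = -3/2

p(D) = -(1/2)·I + 4·D − (3/2)·D^2, i.e. c_0 = -1/2, c_1 = 4, c_2 = -3/2


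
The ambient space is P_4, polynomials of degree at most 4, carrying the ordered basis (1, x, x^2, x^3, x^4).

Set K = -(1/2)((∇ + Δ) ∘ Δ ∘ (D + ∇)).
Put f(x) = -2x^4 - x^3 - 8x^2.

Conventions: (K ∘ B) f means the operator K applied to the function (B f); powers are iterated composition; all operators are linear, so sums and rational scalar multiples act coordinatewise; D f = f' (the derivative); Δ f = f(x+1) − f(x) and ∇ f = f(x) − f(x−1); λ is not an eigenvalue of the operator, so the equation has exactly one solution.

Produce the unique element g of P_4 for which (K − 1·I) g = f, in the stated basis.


write g with unknown coordinates in the stated basis and equate coefficients in (K − 1·I) g = f
solving from the highest basis element down gives g = 2x^4 + x^3 + 8x^2 - 96x - 36
check: K g = -96x - 36
so K g − 1·g = -2x^4 - x^3 - 8x^2 = f ✓

the image equals g(x) = 2x^4 + x^3 + 8x^2 - 96x - 36


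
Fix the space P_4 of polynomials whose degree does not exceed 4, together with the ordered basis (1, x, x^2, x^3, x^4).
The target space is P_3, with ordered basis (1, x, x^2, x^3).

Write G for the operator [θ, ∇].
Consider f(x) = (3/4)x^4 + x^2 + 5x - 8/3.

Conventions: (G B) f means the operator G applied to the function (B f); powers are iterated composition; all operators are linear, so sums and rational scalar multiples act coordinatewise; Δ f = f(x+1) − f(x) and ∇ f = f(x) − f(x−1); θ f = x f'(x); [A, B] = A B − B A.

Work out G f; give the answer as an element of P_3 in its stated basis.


∇ f = 3x^3 - (9/2)x^2 + 5x + 13/4
θ ∇ f = 9x^3 - 9x^2 + 5x
θ f = 3x^4 + 2x^2 + 5x
∇ θ f = 12x^3 - 18x^2 + 16x
[θ, ∇] f = -3x^3 + 9x^2 - 11x

the image equals g(x) = -3x^3 + 9x^2 - 11x


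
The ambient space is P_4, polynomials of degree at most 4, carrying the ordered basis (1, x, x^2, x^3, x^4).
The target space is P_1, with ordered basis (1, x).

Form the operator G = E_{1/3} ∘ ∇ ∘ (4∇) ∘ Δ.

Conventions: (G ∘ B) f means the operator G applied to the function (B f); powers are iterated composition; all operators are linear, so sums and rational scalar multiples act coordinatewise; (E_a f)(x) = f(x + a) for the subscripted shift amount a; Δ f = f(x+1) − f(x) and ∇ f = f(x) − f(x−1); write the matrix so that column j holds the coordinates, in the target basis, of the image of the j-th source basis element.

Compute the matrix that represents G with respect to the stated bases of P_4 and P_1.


image of 1: 0
image of x: 0
image of x^2: 0
image of x^3: 24
image of x^4: 96x - 16
each image's coordinates form column j of the matrix

the matrix is [[0, 0, 0, 24, -16]; [0, 0, 0, 0, 96]] (rows listed top to bottom)


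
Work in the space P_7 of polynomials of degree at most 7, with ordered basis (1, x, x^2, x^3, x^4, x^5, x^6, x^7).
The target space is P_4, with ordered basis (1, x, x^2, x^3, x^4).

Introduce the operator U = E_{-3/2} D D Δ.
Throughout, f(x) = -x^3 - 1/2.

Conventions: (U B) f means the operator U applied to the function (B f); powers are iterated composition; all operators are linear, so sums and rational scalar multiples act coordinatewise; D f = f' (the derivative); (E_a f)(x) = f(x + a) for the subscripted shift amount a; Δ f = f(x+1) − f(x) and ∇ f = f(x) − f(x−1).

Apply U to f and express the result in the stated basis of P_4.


Δ f = -3x^2 - 3x - 1
D Δ f = -6x - 3
D D Δ f = -6
E_{-3/2} D D Δ f = -6

the result is g(x) = -6


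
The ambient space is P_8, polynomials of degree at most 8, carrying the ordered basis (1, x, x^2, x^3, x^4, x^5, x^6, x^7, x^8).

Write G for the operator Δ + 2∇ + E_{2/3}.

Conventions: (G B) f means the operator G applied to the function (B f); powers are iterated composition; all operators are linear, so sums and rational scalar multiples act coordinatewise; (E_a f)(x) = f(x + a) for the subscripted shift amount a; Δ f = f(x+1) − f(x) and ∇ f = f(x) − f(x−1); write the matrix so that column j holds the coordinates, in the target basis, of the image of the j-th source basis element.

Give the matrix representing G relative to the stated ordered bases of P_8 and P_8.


image of 1: 1
image of x: x + 11/3
image of x^2: x^2 + (22/3)x - 5/9
image of x^3: x^3 + 11x^2 - (5/3)x + 89/27
image of x^4: x^4 + (44/3)x^3 - (10/3)x^2 + (356/27)x - 65/81
image of x^5: x^5 + (55/3)x^4 - (50/9)x^3 + (890/27)x^2 - (325/81)x + 761/243
image of x^6: x^6 + 22x^5 - (25/3)x^4 + (1780/27)x^3 - (325/27)x^2 + (1522/81)x - 665/729
image of x^7: x^7 + (77/3)x^6 - (35/3)x^5 + (3115/27)x^4 - (2275/81)x^3 + (5327/81)x^2 - (4655/729)x + 6689/2187
image of x^8: x^8 + (88/3)x^7 - (140/9)x^6 + (4984/27)x^5 - (4550/81)x^4 + (42616/243)x^3 - (18620/729)x^2 + (53512/2187)x - 6305/6561
each image's coordinates form column j of the matrix

the matrix is [[1, 11/3, -5/9, 89/27, -65/81, 761/243, -665/729, 6689/2187, -6305/6561]; [0, 1, 22/3, -5/3, 356/27, -325/81, 1522/81, -4655/729, 53512/2187]; [0, 0, 1, 11, -10/3, 890/27, -325/27, 5327/81, -18620/729]; [0, 0, 0, 1, 44/3, -50/9, 1780/27, -2275/81, 42616/243]; [0, 0, 0, 0, 1, 55/3, -25/3, 3115/27, -4550/81]; [0, 0, 0, 0, 0, 1, 22, -35/3, 4984/27]; [0, 0, 0, 0, 0, 0, 1, 77/3, -140/9]; [0, 0, 0, 0, 0, 0, 0, 1, 88/3]; [0, 0, 0, 0, 0, 0, 0, 0, 1]] (rows listed top to bottom)


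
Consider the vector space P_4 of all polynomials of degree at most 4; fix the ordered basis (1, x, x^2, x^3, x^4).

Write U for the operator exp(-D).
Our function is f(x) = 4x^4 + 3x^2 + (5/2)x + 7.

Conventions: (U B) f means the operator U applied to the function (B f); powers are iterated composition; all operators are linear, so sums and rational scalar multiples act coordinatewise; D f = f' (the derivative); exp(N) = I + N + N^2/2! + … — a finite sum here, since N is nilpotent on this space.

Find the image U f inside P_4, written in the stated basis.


the result is g(x) = 4x^4 - 16x^3 + 27x^2 - (39/2)x + 23/2

order-1 term: -16x^3 - 6x - 5/2
order-2 term: 24x^2 + 3
order-3 term: -16x
order-4 term: 4
the series for exp(-D) f terminates at order 4
exp(-D) f = 4x^4 - 16x^3 + 27x^2 - (39/2)x + 23/2


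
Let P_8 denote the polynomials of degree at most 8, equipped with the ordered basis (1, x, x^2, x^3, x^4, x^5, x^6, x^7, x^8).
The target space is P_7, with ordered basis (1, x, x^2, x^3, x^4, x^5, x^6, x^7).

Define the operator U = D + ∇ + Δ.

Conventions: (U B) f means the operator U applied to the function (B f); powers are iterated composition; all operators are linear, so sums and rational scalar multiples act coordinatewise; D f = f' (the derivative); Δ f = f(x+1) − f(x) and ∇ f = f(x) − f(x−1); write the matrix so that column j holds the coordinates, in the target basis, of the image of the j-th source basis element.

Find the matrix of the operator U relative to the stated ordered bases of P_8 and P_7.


image of 1: 0
image of x: 3
image of x^2: 6x
image of x^3: 9x^2 + 2
image of x^4: 12x^3 + 8x
image of x^5: 15x^4 + 20x^2 + 2
image of x^6: 18x^5 + 40x^3 + 12x
image of x^7: 21x^6 + 70x^4 + 42x^2 + 2
image of x^8: 24x^7 + 112x^5 + 112x^3 + 16x
each image's coordinates form column j of the matrix

the matrix is [[0, 3, 0, 2, 0, 2, 0, 2, 0]; [0, 0, 6, 0, 8, 0, 12, 0, 16]; [0, 0, 0, 9, 0, 20, 0, 42, 0]; [0, 0, 0, 0, 12, 0, 40, 0, 112]; [0, 0, 0, 0, 0, 15, 0, 70, 0]; [0, 0, 0, 0, 0, 0, 18, 0, 112]; [0, 0, 0, 0, 0, 0, 0, 21, 0]; [0, 0, 0, 0, 0, 0, 0, 0, 24]] (rows listed top to bottom)


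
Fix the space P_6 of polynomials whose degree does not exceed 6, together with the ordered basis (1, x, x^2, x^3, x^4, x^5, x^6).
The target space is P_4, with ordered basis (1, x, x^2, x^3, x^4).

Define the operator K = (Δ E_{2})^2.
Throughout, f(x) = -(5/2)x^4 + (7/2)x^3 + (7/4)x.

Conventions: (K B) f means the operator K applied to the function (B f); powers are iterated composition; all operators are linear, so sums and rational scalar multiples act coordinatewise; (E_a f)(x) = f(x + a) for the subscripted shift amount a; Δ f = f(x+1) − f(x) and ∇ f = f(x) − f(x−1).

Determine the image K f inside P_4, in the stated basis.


the image equals g(x) = -30x^2 - 279x - 650

E_{2} f = -(5/2)x^4 - (33/2)x^3 - 39x^2 - (145/4)x - 17/2
Δ E_{2} f = -10x^3 - (129/2)x^2 - (275/2)x - 377/4
E_{2} (Δ E_{2}) f = -10x^3 - (249/2)x^2 - (1031/2)x - 2829/4
Δ E_{2} (Δ E_{2}) f = -30x^2 - 279x - 650


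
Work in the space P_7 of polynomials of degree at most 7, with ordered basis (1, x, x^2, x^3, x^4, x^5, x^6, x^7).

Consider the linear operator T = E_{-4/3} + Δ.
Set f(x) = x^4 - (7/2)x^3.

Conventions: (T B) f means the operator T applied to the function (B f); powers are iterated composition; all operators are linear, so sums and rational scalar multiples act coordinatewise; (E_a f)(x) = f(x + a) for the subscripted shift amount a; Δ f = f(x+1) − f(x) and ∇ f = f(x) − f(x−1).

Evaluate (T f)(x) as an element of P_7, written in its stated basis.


E_{-4/3} f = x^4 - (53/6)x^3 + (74/3)x^2 - (760/27)x + 928/81
Δ f = 4x^3 - (9/2)x^2 - (13/2)x - 5/2
(E_{-4/3} + Δ) f = x^4 - (29/6)x^3 + (121/6)x^2 - (1871/54)x + 1451/162

the image equals g(x) = x^4 - (29/6)x^3 + (121/6)x^2 - (1871/54)x + 1451/162
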